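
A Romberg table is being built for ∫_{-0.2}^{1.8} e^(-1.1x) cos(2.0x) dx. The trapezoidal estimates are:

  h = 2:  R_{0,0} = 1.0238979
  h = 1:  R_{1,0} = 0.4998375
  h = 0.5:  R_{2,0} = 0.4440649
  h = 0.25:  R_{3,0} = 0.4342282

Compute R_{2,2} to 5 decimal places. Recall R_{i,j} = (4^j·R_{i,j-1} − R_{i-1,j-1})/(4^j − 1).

0.43216

R_{1,1} = 0.4998375 + (0.4998375 − 1.0238979)/3 = 0.3251507
R_{2,1} = 0.4440649 + (0.4440649 − 0.4998375)/3 = 0.4254740
R_{2,2} = (16·0.4254740 − 0.3251507) / 15 = 0.4321622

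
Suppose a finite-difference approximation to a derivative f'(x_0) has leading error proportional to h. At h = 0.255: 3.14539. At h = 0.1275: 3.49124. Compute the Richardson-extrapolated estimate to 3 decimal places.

3.837

The leading error scales as h; refining by a factor of 2 reduces it by 2^1 = 2.
Extrapolated value = (2·A(h/2) − A(h)) / (2 − 1)
= (2·3.49124 − 3.14539) / 1
= 3.83709 / 1 = 3.83709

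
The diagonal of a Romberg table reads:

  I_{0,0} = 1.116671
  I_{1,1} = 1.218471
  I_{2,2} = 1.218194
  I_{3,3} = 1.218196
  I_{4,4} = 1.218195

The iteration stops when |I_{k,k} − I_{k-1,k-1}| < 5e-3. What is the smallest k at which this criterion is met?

k = 2

|I_{1,1} − I_{0,0}| = 0.101800 ≥ 5e-3
|I_{2,2} − I_{1,1}| = 0.000277 < 5e-3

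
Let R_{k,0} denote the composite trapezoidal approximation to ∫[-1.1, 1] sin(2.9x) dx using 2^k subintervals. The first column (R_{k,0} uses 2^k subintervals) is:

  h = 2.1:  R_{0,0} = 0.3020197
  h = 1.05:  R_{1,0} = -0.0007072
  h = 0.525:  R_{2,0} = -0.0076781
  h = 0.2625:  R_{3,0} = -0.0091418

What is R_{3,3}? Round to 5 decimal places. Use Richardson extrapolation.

R_{1,1} = (4·(-0.0007072) − 0.3020197) / 3 = -0.1016162
R_{2,1} = -0.0076781 + (-0.0076781 − (-0.0007072))/3 = -0.0100017
R_{3,1} = -0.0091418 + (-0.0091418 − (-0.0076781))/3 = -0.0096297
R_{2,2} = -0.0100017 + (-0.0100017 − (-0.1016162))/15 = -0.0038941
R_{3,2} = -0.0096297 + (-0.0096297 − (-0.0100017))/15 = -0.0096049
R_{3,3} = (64·(-0.0096049) − (-0.0038941)) / 63 = -0.0096955

-0.00970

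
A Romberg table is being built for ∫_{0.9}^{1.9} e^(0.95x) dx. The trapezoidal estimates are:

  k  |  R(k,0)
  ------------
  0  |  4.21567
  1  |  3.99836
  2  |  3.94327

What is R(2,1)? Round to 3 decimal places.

3.925

Richardson extrapolation on the trapezoidal column (denominator 4−1=3):
R(2,1) = 3.94327 + (3.94327 − 3.99836)/3 = 3.92491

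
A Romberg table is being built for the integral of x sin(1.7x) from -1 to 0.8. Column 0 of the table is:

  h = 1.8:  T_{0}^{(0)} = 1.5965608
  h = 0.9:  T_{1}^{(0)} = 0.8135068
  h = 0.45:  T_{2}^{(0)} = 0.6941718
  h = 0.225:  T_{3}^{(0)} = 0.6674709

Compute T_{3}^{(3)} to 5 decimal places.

0.65881

Richardson extrapolation on the trapezoidal column (denominator 4−1=3):
T_{1}^{(1)} = 0.8135068 + (0.8135068 − 1.5965608)/3 = 0.5524888
T_{2}^{(1)} = (4·0.6941718 − 0.8135068) / 3 = 0.6543935
T_{3}^{(1)} = 0.6674709 + (0.6674709 − 0.6941718)/3 = 0.6585706
T_{2}^{(2)} = 0.6543935 + (0.6543935 − 0.5524888)/15 = 0.6611871
T_{3}^{(2)} = (16·0.6585706 − 0.6543935) / 15 = 0.6588491
T_{3}^{(3)} = 0.6588491 + (0.6588491 − 0.6611871)/63 = 0.6588120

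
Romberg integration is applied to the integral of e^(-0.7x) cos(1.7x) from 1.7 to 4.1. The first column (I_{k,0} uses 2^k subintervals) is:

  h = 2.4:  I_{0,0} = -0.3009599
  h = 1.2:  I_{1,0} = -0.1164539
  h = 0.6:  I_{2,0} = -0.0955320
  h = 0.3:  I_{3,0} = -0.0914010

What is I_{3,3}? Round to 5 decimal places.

Richardson extrapolation on the trapezoidal column (denominator 4−1=3):
I_{1,1} = -0.1164539 + (-0.1164539 − (-0.3009599))/3 = -0.0549519
I_{2,1} = (4·(-0.0955320) − (-0.1164539)) / 3 = -0.0885580
I_{3,1} = -0.0914010 + (-0.0914010 − (-0.0955320))/3 = -0.0900240
I_{2,2} = (16·(-0.0885580) − (-0.0549519)) / 15 = -0.0907984
I_{3,2} = -0.0900240 + (-0.0900240 − (-0.0885580))/15 = -0.0901217
I_{3,3} = -0.0901217 + (-0.0901217 − (-0.0907984))/63 = -0.0901110

-0.09011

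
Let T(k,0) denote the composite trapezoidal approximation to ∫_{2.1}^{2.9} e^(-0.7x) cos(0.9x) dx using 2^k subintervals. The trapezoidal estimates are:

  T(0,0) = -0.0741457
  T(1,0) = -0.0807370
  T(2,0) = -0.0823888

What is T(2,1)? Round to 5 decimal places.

Richardson extrapolation on the trapezoidal column (denominator 4−1=3):
T(2,1) = (4·(-0.0823888) − (-0.0807370)) / 3 = -0.0829394

-0.08294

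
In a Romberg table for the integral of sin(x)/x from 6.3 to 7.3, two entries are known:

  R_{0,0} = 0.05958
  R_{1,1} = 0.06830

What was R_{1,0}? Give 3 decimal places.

From R_{1,1} = (4·R_{1,0} − R_{0,0})/3, solve for R_{1,0}:
4·R_{1,0} = 3·0.06830 + 0.05958 = 0.26448
R_{1,0} = 0.06612

0.066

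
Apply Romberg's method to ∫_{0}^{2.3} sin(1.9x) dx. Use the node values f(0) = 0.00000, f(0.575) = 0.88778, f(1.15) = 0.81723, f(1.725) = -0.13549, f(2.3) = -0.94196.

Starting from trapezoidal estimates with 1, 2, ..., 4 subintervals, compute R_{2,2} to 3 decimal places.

R_{0,0} (trapezoid, 1 panel, h=2.3000): -1.08325
R_{1,0} (trapezoid, 2 panels, h=1.1500): 0.39819
R_{2,0} (trapezoid, 4 panels, h=0.5750): 0.63166
R_{1,1} = 0.39819 + (0.39819 − (-1.08325))/3 = 0.89200
R_{2,1} = 0.63166 + (0.63166 − 0.39819)/3 = 0.70948
R_{2,2} = 0.70948 + (0.70948 − 0.89200)/15 = 0.69731

0.697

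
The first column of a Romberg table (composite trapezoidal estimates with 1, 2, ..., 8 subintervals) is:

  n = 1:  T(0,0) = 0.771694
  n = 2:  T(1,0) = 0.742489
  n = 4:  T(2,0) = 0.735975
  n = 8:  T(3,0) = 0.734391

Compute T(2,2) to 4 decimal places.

0.7339

T(1,1) = (4·0.742489 − 0.771694) / 3 = 0.732754
T(2,1) = 0.735975 + (0.735975 − 0.742489)/3 = 0.733804
T(2,2) = (16·0.733804 − 0.732754) / 15 = 0.733874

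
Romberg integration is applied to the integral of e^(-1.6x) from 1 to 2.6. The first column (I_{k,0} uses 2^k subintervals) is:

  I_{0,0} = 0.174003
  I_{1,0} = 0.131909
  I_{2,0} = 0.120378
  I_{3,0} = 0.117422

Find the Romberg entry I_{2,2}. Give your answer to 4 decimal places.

0.1164

Richardson extrapolation on the trapezoidal column (denominator 4−1=3):
I_{1,1} = (4·0.131909 − 0.174003) / 3 = 0.117878
I_{2,1} = (4·0.120378 − 0.131909) / 3 = 0.116534
I_{2,2} = (16·0.116534 − 0.117878) / 15 = 0.116444
(Column j=1 coincides with Simpson's rule on the same nodes.)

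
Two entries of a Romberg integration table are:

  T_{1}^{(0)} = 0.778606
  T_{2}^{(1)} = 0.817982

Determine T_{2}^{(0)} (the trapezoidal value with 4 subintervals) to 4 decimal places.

From T_{2}^{(1)} = (4·T_{2}^{(0)} − T_{1}^{(0)})/3, solve for T_{2}^{(0)}:
4·T_{2}^{(0)} = 3·0.817982 + 0.778606 = 3.232552
T_{2}^{(0)} = 0.808138

0.8081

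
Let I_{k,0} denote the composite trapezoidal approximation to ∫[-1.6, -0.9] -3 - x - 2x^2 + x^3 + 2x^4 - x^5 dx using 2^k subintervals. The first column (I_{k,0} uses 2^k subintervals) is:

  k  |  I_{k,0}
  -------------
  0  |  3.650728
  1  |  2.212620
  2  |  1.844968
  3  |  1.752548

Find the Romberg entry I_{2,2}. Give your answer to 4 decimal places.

1.7217

Richardson extrapolation on the trapezoidal column (denominator 4−1=3):
I_{1,1} = 2.212620 + (2.212620 − 3.650728)/3 = 1.733251
I_{2,1} = 1.844968 + (1.844968 − 2.212620)/3 = 1.722417
I_{2,2} = 1.722417 + (1.722417 − 1.733251)/15 = 1.721695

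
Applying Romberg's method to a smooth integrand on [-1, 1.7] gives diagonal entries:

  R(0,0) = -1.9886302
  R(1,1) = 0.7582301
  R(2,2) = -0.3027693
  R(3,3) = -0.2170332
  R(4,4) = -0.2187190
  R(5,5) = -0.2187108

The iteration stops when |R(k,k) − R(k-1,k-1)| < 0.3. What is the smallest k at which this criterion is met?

k = 3

|R(1,1) − R(0,0)| = 2.7468603 ≥ 0.3
|R(2,2) − R(1,1)| = 1.0609994 ≥ 0.3
|R(3,3) − R(2,2)| = 0.0857361 < 0.3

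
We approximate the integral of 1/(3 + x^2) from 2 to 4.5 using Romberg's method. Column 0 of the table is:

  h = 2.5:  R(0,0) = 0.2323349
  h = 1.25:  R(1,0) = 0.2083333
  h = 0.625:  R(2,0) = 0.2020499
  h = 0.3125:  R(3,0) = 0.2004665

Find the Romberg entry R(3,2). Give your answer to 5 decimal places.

0.19994

R(2,1) = 0.2020499 + (0.2020499 − 0.2083333)/3 = 0.1999554
R(3,1) = 0.2004665 + (0.2004665 − 0.2020499)/3 = 0.1999387
R(3,2) = (16·0.1999387 − 0.1999554) / 15 = 0.1999376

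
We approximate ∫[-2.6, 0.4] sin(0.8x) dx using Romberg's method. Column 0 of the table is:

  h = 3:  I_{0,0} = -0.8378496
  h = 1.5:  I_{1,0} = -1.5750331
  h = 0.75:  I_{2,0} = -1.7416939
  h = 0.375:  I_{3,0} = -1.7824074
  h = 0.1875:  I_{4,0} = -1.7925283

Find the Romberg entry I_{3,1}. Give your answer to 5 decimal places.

I_{3,1} = -1.7824074 + (-1.7824074 − (-1.7416939))/3 = -1.7959786

-1.79598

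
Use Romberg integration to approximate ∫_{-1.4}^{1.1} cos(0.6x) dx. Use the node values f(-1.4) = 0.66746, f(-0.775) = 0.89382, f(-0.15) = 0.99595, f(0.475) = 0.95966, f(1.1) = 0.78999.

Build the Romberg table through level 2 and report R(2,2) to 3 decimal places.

2.263

R(0,0) (trapezoid, 1 panel, h=2.5000): 1.82181
R(1,0) (trapezoid, 2 panels, h=1.2500): 2.15584
R(2,0) (trapezoid, 4 panels, h=0.6250): 2.23635
R(1,1) = 2.15584 + (2.15584 − 1.82181)/3 = 2.26718
R(2,1) = 2.23635 + (2.23635 − 2.15584)/3 = 2.26319
R(2,2) = 2.26319 + (2.26319 − 2.26718)/15 = 2.26292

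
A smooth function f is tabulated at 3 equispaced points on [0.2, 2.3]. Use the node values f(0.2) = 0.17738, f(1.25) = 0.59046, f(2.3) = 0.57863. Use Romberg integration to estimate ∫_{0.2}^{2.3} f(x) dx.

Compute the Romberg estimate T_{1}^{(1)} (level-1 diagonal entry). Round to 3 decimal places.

T_{0}^{(0)} (trapezoid, 1 panel, h=2.1000): 0.79381
T_{1}^{(0)} (trapezoid, 2 panels, h=1.0500): 1.01689
T_{1}^{(1)} = 1.01689 + (1.01689 − 0.79381)/3 = 1.09125

1.091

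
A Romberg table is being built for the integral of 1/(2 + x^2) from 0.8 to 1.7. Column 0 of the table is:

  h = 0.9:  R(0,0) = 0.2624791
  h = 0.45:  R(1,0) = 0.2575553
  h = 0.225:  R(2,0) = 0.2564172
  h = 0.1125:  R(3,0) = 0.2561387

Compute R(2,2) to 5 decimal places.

0.25605

R(1,1) = (4·0.2575553 − 0.2624791) / 3 = 0.2559140
R(2,1) = 0.2564172 + (0.2564172 − 0.2575553)/3 = 0.2560378
R(2,2) = 0.2560378 + (0.2560378 − 0.2559140)/15 = 0.2560461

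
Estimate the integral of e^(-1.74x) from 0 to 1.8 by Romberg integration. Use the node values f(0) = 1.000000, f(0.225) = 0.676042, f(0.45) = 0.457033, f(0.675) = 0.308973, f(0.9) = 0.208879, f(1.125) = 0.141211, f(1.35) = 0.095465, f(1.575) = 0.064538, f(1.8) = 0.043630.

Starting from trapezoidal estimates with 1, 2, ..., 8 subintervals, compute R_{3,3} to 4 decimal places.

0.5496

R_{0,0} (trapezoid, 1 panel, h=1.8000): 0.939267
R_{1,0} (trapezoid, 2 panels, h=0.9000): 0.657625
R_{2,0} (trapezoid, 4 panels, h=0.4500): 0.577436
R_{3,0} (trapezoid, 8 panels, h=0.2250): 0.556640
R_{1,1} = 0.657625 + (0.657625 − 0.939267)/3 = 0.563744
R_{2,1} = 0.577436 + (0.577436 − 0.657625)/3 = 0.550706
R_{3,1} = 0.556640 + (0.556640 − 0.577436)/3 = 0.549708
R_{2,2} = 0.550706 + (0.550706 − 0.563744)/15 = 0.549837
R_{3,2} = 0.549708 + (0.549708 − 0.550706)/15 = 0.549641
R_{3,3} = 0.549641 + (0.549641 − 0.549837)/63 = 0.549638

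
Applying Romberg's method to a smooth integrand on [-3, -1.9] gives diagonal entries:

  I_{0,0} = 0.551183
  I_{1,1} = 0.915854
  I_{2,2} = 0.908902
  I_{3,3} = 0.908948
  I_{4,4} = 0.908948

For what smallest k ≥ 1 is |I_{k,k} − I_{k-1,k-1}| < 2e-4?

|I_{1,1} − I_{0,0}| = 0.364671 ≥ 2e-4
|I_{2,2} − I_{1,1}| = 0.006952 ≥ 2e-4
|I_{3,3} − I_{2,2}| = 0.000046 < 2e-4

k = 3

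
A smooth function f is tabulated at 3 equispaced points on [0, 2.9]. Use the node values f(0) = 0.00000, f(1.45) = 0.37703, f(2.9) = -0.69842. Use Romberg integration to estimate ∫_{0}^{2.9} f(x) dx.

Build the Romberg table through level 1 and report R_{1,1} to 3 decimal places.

R_{0,0} (trapezoid, 1 panel, h=2.9000): -1.01271
R_{1,0} (trapezoid, 2 panels, h=1.4500): 0.04034
R_{1,1} = 0.04034 + (0.04034 − (-1.01271))/3 = 0.39136

0.391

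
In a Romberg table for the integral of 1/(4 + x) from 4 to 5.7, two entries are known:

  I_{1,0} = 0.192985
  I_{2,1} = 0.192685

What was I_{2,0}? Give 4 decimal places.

0.1928

From I_{2,1} = (4·I_{2,0} − I_{1,0})/3, solve for I_{2,0}:
4·I_{2,0} = 3·0.192685 + 0.192985 = 0.771040
I_{2,0} = 0.192760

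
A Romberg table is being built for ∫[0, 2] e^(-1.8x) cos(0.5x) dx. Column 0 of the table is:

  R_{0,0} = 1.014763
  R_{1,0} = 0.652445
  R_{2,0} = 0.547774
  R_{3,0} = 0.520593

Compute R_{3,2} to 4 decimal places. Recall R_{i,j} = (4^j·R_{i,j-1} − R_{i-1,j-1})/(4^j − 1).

0.5114

Richardson extrapolation on the trapezoidal column (denominator 4−1=3):
R_{2,1} = (4·0.547774 − 0.652445) / 3 = 0.512884
R_{3,1} = 0.520593 + (0.520593 − 0.547774)/3 = 0.511533
R_{3,2} = (16·0.511533 − 0.512884) / 15 = 0.511443
(Column j=1 coincides with Simpson's rule on the same nodes.)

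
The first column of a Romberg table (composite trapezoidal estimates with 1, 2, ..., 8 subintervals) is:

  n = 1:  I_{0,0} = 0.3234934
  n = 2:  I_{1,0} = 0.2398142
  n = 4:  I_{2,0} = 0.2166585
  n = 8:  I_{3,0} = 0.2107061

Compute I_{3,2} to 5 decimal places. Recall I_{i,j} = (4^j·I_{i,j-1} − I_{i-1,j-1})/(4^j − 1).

0.20871

I_{2,1} = 0.2166585 + (0.2166585 − 0.2398142)/3 = 0.2089399
I_{3,1} = (4·0.2107061 − 0.2166585) / 3 = 0.2087220
I_{3,2} = 0.2087220 + (0.2087220 − 0.2089399)/15 = 0.2087075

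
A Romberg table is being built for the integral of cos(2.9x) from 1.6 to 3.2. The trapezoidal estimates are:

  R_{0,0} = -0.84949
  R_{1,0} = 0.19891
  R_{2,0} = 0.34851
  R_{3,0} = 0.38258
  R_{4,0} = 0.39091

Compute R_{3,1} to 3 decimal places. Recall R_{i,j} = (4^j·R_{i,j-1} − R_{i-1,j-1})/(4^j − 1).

R_{3,1} = (4·0.38258 − 0.34851) / 3 = 0.39394

0.394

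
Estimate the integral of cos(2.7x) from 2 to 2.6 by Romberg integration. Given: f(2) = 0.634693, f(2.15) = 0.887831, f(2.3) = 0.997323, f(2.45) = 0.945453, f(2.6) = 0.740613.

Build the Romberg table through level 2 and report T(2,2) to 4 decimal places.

0.5351

T(0,0) (trapezoid, 1 panel, h=0.6000): 0.412592
T(1,0) (trapezoid, 2 panels, h=0.3000): 0.505493
T(2,0) (trapezoid, 4 panels, h=0.1500): 0.527739
T(1,1) = 0.505493 + (0.505493 − 0.412592)/3 = 0.536460
T(2,1) = 0.527739 + (0.527739 − 0.505493)/3 = 0.535154
T(2,2) = 0.535154 + (0.535154 − 0.536460)/15 = 0.535067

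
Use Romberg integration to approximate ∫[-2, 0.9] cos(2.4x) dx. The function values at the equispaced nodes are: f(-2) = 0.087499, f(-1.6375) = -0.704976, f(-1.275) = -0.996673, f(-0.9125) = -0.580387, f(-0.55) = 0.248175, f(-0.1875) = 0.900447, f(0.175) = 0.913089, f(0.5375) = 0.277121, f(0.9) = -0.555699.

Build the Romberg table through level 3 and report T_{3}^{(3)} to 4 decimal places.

T_{0}^{(0)} (trapezoid, 1 panel, h=2.9000): -0.678890
T_{1}^{(0)} (trapezoid, 2 panels, h=1.4500): 0.020409
T_{2}^{(0)} (trapezoid, 4 panels, h=0.7250): -0.050394
T_{3}^{(0)} (trapezoid, 8 panels, h=0.3625): -0.064273
T_{1}^{(1)} = 0.020409 + (0.020409 − (-0.678890))/3 = 0.253509
T_{2}^{(1)} = -0.050394 + (-0.050394 − 0.020409)/3 = -0.073995
T_{3}^{(1)} = -0.064273 + (-0.064273 − (-0.050394))/3 = -0.068899
T_{2}^{(2)} = -0.073995 + (-0.073995 − 0.253509)/15 = -0.095829
T_{3}^{(2)} = -0.068899 + (-0.068899 − (-0.073995))/15 = -0.068559
T_{3}^{(3)} = -0.068559 + (-0.068559 − (-0.095829))/63 = -0.068126

-0.0681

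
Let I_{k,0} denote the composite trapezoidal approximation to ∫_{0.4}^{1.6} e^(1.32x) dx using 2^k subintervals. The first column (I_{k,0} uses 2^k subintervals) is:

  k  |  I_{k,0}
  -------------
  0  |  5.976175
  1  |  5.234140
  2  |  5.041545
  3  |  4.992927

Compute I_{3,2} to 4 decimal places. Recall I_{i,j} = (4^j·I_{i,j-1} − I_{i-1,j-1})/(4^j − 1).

4.9767

I_{2,1} = 5.041545 + (5.041545 − 5.234140)/3 = 4.977347
I_{3,1} = 4.992927 + (4.992927 − 5.041545)/3 = 4.976721
I_{3,2} = (16·4.976721 − 4.977347) / 15 = 4.976679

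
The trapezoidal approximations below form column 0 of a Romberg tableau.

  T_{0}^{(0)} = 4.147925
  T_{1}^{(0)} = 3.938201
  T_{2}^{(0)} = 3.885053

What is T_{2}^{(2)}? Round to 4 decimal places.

3.8673

T_{1}^{(1)} = (4·3.938201 − 4.147925) / 3 = 3.868293
T_{2}^{(1)} = (4·3.885053 − 3.938201) / 3 = 3.867337
T_{2}^{(2)} = 3.867337 + (3.867337 − 3.868293)/15 = 3.867273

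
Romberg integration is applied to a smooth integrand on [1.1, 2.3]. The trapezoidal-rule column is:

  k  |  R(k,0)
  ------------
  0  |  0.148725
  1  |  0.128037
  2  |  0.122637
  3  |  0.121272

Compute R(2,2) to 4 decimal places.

R(1,1) = 0.128037 + (0.128037 − 0.148725)/3 = 0.121141
R(2,1) = 0.122637 + (0.122637 − 0.128037)/3 = 0.120837
R(2,2) = (16·0.120837 − 0.121141) / 15 = 0.120817

0.1208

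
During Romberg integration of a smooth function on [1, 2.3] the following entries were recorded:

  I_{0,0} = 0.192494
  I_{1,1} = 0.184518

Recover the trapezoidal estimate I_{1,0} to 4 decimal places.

From I_{1,1} = (4·I_{1,0} − I_{0,0})/3, solve for I_{1,0}:
4·I_{1,0} = 3·0.184518 + 0.192494 = 0.746048
I_{1,0} = 0.186512

0.1865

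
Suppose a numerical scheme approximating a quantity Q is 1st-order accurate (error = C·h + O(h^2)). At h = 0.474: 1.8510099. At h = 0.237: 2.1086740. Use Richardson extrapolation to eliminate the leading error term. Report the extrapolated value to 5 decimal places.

Extrapolated value = (2·A(h/2) − A(h)) / (2 − 1)
= (2·2.1086740 − 1.8510099) / 1
= 2.3663381 / 1 = 2.3663381

2.36634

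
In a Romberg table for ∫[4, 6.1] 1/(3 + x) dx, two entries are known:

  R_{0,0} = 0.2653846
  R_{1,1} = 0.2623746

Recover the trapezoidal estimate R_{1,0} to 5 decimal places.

From R_{1,1} = (4·R_{1,0} − R_{0,0})/3, solve for R_{1,0}:
4·R_{1,0} = 3·0.2623746 + 0.2653846 = 1.0525084
R_{1,0} = 0.2631271

0.26313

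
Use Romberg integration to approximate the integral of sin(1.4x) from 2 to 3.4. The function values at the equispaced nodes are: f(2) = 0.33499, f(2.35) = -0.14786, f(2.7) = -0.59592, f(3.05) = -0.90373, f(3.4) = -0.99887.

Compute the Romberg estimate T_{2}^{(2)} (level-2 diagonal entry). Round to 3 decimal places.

-0.707

T_{0}^{(0)} (trapezoid, 1 panel, h=1.4000): -0.46472
T_{1}^{(0)} (trapezoid, 2 panels, h=0.7000): -0.64950
T_{2}^{(0)} (trapezoid, 4 panels, h=0.3500): -0.69281
T_{1}^{(1)} = -0.64950 + (-0.64950 − (-0.46472))/3 = -0.71109
T_{2}^{(1)} = -0.69281 + (-0.69281 − (-0.64950))/3 = -0.70725
T_{2}^{(2)} = -0.70725 + (-0.70725 − (-0.71109))/15 = -0.70699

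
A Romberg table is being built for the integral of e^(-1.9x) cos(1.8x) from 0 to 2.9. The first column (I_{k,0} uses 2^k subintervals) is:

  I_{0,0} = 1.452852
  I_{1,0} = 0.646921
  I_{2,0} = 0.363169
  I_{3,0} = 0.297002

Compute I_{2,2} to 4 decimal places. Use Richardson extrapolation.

0.2613

Richardson extrapolation on the trapezoidal column (denominator 4−1=3):
I_{1,1} = (4·0.646921 − 1.452852) / 3 = 0.378277
I_{2,1} = 0.363169 + (0.363169 − 0.646921)/3 = 0.268585
I_{2,2} = 0.268585 + (0.268585 − 0.378277)/15 = 0.261272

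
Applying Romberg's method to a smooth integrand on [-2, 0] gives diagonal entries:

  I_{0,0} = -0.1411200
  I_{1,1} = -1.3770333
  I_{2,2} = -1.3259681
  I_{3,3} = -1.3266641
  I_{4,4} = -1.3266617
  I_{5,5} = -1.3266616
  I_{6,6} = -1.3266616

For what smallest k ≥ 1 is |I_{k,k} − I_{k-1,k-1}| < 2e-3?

|I_{1,1} − I_{0,0}| = 1.2359133 ≥ 2e-3
|I_{2,2} − I_{1,1}| = 0.0510652 ≥ 2e-3
|I_{3,3} − I_{2,2}| = 0.0006960 < 2e-3

k = 3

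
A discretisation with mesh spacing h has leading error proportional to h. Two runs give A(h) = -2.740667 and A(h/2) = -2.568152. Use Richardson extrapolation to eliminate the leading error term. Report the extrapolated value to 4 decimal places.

-2.3956

Extrapolated value = (2·A(h/2) − A(h)) / (2 − 1)
= (2·(-2.568152) − (-2.740667)) / 1
= -2.395637 / 1 = -2.395637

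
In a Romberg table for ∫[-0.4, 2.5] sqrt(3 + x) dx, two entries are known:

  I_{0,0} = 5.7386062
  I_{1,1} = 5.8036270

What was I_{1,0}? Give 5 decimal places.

5.78737

From I_{1,1} = (4·I_{1,0} − I_{0,0})/3, solve for I_{1,0}:
4·I_{1,0} = 3·5.8036270 + 5.7386062 = 23.1494872
I_{1,0} = 5.7873718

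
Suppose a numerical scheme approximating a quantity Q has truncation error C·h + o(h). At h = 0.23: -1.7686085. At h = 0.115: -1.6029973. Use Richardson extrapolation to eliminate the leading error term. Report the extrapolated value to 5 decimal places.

-1.43739

The leading error scales as h; refining by a factor of 2 reduces it by 2^1 = 2.
Extrapolated value = (2·A(h/2) − A(h)) / (2 − 1)
= (2·(-1.6029973) − (-1.7686085)) / 1
= -1.4373861 / 1 = -1.4373861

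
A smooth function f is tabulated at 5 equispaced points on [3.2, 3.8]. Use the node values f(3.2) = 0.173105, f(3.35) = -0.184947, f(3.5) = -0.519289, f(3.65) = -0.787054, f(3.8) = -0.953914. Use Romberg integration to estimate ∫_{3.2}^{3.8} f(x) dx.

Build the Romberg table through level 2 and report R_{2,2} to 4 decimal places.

-0.2853

R_{0,0} (trapezoid, 1 panel, h=0.6000): -0.234243
R_{1,0} (trapezoid, 2 panels, h=0.3000): -0.272908
R_{2,0} (trapezoid, 4 panels, h=0.1500): -0.282254
R_{1,1} = -0.272908 + (-0.272908 − (-0.234243))/3 = -0.285796
R_{2,1} = -0.282254 + (-0.282254 − (-0.272908))/3 = -0.285369
R_{2,2} = -0.285369 + (-0.285369 − (-0.285796))/15 = -0.285341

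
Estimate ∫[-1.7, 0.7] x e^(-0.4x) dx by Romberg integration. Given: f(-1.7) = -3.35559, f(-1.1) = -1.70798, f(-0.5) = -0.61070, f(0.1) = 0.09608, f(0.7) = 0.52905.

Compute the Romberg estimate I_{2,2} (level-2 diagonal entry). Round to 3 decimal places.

I_{0,0} (trapezoid, 1 panel, h=2.4000): -3.39185
I_{1,0} (trapezoid, 2 panels, h=1.2000): -2.42876
I_{2,0} (trapezoid, 4 panels, h=0.6000): -2.18152
I_{1,1} = -2.42876 + (-2.42876 − (-3.39185))/3 = -2.10773
I_{2,1} = -2.18152 + (-2.18152 − (-2.42876))/3 = -2.09911
I_{2,2} = -2.09911 + (-2.09911 − (-2.10773))/15 = -2.09854

-2.099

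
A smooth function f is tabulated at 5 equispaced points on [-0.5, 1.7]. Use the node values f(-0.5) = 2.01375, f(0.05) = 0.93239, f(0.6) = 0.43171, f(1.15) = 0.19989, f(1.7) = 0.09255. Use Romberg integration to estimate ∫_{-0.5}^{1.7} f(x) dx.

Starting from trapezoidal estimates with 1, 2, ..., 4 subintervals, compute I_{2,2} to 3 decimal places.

I_{0,0} (trapezoid, 1 panel, h=2.2000): 2.31693
I_{1,0} (trapezoid, 2 panels, h=1.1000): 1.63335
I_{2,0} (trapezoid, 4 panels, h=0.5500): 1.43943
I_{1,1} = 1.63335 + (1.63335 − 2.31693)/3 = 1.40549
I_{2,1} = 1.43943 + (1.43943 − 1.63335)/3 = 1.37479
I_{2,2} = 1.37479 + (1.37479 − 1.40549)/15 = 1.37274

1.373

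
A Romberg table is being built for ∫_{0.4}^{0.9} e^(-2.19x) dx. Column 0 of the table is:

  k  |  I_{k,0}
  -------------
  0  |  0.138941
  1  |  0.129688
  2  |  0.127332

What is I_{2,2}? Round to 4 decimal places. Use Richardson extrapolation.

Richardson extrapolation on the trapezoidal column (denominator 4−1=3):
I_{1,1} = 0.129688 + (0.129688 − 0.138941)/3 = 0.126604
I_{2,1} = (4·0.127332 − 0.129688) / 3 = 0.126547
I_{2,2} = 0.126547 + (0.126547 − 0.126604)/15 = 0.126543
(Column j=1 coincides with Simpson's rule on the same nodes.)

0.1265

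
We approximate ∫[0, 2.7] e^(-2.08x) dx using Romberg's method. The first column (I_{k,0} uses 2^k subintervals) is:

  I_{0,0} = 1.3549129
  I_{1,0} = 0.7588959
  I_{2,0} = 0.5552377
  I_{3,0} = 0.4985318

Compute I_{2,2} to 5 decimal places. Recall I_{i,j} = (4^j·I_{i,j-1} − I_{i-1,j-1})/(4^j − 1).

0.48249

I_{1,1} = (4·0.7588959 − 1.3549129) / 3 = 0.5602236
I_{2,1} = 0.5552377 + (0.5552377 − 0.7588959)/3 = 0.4873516
I_{2,2} = 0.4873516 + (0.4873516 − 0.5602236)/15 = 0.4824935
(Column j=1 coincides with Simpson's rule on the same nodes.)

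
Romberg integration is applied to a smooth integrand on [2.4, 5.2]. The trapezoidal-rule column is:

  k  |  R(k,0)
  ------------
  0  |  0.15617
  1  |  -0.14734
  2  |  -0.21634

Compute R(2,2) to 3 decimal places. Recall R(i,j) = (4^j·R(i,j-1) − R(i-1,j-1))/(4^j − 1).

-0.239

R(1,1) = -0.14734 + (-0.14734 − 0.15617)/3 = -0.24851
R(2,1) = (4·(-0.21634) − (-0.14734)) / 3 = -0.23934
R(2,2) = (16·(-0.23934) − (-0.24851)) / 15 = -0.23873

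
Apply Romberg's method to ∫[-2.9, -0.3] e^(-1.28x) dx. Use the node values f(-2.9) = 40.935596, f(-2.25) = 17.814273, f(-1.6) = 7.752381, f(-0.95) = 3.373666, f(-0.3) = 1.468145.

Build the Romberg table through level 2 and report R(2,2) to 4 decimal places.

30.8495

R(0,0) (trapezoid, 1 panel, h=2.6000): 55.124863
R(1,0) (trapezoid, 2 panels, h=1.3000): 37.640527
R(2,0) (trapezoid, 4 panels, h=0.6500): 32.592424
R(1,1) = 37.640527 + (37.640527 − 55.124863)/3 = 31.812415
R(2,1) = 32.592424 + (32.592424 − 37.640527)/3 = 30.909723
R(2,2) = 30.909723 + (30.909723 − 31.812415)/15 = 30.849544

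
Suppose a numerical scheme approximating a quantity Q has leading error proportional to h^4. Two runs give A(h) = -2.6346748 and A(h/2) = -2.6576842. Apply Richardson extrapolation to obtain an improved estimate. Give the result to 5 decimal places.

-2.65922

Extrapolated value = (16·A(h/2) − A(h)) / (16 − 1)
= (16·(-2.6576842) − (-2.6346748)) / 15
= -39.8882724 / 15 = -2.6592182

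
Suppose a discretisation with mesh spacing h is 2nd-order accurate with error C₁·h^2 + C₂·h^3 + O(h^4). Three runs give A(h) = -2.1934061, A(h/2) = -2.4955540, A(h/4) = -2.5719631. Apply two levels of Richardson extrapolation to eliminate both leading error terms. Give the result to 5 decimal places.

First eliminate the h^2 term (factor 2^2 = 4):
  B₁ = (4·(-2.4955540) − (-2.1934061))/3 = -2.5962700
  B₂ = (4·(-2.5719631) − (-2.4955540))/3 = -2.5974328
Then eliminate the h^3 term (factor 2^3 = 8):
  (8·(-2.5974328) − (-2.5962700))/7 = -2.5975989

-2.59760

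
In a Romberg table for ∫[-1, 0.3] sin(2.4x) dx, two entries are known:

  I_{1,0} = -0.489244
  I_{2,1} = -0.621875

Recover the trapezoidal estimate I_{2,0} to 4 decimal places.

-0.5887

From I_{2,1} = (4·I_{2,0} − I_{1,0})/3, solve for I_{2,0}:
4·I_{2,0} = 3·(-0.621875) + (-0.489244) = -2.354869
I_{2,0} = -0.588717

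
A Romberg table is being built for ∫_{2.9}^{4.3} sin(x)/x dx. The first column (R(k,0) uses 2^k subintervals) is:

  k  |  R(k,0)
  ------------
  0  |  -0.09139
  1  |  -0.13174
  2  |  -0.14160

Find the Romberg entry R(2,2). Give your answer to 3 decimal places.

R(1,1) = -0.13174 + (-0.13174 − (-0.09139))/3 = -0.14519
R(2,1) = -0.14160 + (-0.14160 − (-0.13174))/3 = -0.14489
R(2,2) = -0.14489 + (-0.14489 − (-0.14519))/15 = -0.14487
(Column j=1 coincides with Simpson's rule on the same nodes.)

-0.145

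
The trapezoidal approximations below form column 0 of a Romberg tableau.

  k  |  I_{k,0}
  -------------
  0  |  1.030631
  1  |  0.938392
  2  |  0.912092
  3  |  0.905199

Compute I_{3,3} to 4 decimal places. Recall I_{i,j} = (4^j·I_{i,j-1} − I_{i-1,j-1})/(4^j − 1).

I_{1,1} = 0.938392 + (0.938392 − 1.030631)/3 = 0.907646
I_{2,1} = 0.912092 + (0.912092 − 0.938392)/3 = 0.903325
I_{3,1} = 0.905199 + (0.905199 − 0.912092)/3 = 0.902901
I_{2,2} = 0.903325 + (0.903325 − 0.907646)/15 = 0.903037
I_{3,2} = (16·0.902901 − 0.903325) / 15 = 0.902873
I_{3,3} = (64·0.902873 − 0.903037) / 63 = 0.902870

0.9029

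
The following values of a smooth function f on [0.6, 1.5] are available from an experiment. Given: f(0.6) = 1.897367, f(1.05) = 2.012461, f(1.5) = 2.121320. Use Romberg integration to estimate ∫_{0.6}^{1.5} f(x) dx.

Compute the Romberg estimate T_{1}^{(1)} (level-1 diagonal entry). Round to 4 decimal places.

T_{0}^{(0)} (trapezoid, 1 panel, h=0.9000): 1.808409
T_{1}^{(0)} (trapezoid, 2 panels, h=0.4500): 1.809812
T_{1}^{(1)} = 1.809812 + (1.809812 − 1.808409)/3 = 1.810280

1.8103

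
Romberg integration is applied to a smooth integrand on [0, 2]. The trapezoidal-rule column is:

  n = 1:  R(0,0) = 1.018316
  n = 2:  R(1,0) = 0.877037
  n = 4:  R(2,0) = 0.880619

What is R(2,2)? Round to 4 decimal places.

0.8853

Richardson extrapolation on the trapezoidal column (denominator 4−1=3):
R(1,1) = 0.877037 + (0.877037 − 1.018316)/3 = 0.829944
R(2,1) = 0.880619 + (0.880619 − 0.877037)/3 = 0.881813
R(2,2) = 0.881813 + (0.881813 − 0.829944)/15 = 0.885271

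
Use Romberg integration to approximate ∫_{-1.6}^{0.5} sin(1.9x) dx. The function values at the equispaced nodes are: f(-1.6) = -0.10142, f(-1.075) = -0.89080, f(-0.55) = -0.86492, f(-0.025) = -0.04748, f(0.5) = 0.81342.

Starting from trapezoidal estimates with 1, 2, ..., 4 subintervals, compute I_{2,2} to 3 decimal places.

I_{0,0} (trapezoid, 1 panel, h=2.1000): 0.74760
I_{1,0} (trapezoid, 2 panels, h=1.0500): -0.53437
I_{2,0} (trapezoid, 4 panels, h=0.5250): -0.75978
I_{1,1} = -0.53437 + (-0.53437 − 0.74760)/3 = -0.96169
I_{2,1} = -0.75978 + (-0.75978 − (-0.53437))/3 = -0.83492
I_{2,2} = -0.83492 + (-0.83492 − (-0.96169))/15 = -0.82647

-0.826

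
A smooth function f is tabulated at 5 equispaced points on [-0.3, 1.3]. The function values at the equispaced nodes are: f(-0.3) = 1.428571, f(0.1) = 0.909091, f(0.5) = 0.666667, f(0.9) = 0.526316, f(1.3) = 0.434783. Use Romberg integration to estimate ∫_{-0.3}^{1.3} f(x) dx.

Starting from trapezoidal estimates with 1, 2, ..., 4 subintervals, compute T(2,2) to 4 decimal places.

1.1907

T(0,0) (trapezoid, 1 panel, h=1.6000): 1.490683
T(1,0) (trapezoid, 2 panels, h=0.8000): 1.278675
T(2,0) (trapezoid, 4 panels, h=0.4000): 1.213500
T(1,1) = 1.278675 + (1.278675 − 1.490683)/3 = 1.208006
T(2,1) = 1.213500 + (1.213500 − 1.278675)/3 = 1.191775
T(2,2) = 1.191775 + (1.191775 − 1.208006)/15 = 1.190693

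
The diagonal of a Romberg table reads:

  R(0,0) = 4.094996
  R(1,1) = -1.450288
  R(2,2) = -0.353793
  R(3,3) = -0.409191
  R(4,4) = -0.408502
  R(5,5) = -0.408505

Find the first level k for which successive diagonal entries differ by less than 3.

|R(1,1) − R(0,0)| = 5.545284 ≥ 3
|R(2,2) − R(1,1)| = 1.096495 < 3

k = 2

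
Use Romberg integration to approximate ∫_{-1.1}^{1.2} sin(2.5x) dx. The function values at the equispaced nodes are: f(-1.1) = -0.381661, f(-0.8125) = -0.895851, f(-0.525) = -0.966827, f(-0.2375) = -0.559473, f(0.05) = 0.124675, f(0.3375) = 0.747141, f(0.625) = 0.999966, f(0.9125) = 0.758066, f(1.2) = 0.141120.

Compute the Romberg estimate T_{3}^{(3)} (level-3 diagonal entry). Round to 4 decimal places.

T_{0}^{(0)} (trapezoid, 1 panel, h=2.3000): -0.276622
T_{1}^{(0)} (trapezoid, 2 panels, h=1.1500): 0.005065
T_{2}^{(0)} (trapezoid, 4 panels, h=0.5750): 0.021588
T_{3}^{(0)} (trapezoid, 8 panels, h=0.2875): 0.025135
T_{1}^{(1)} = 0.005065 + (0.005065 − (-0.276622))/3 = 0.098961
T_{2}^{(1)} = 0.021588 + (0.021588 − 0.005065)/3 = 0.027096
T_{3}^{(1)} = 0.025135 + (0.025135 − 0.021588)/3 = 0.026317
T_{2}^{(2)} = 0.027096 + (0.027096 − 0.098961)/15 = 0.022305
T_{3}^{(2)} = 0.026317 + (0.026317 − 0.027096)/15 = 0.026265
T_{3}^{(3)} = 0.026265 + (0.026265 − 0.022305)/63 = 0.026328

0.0263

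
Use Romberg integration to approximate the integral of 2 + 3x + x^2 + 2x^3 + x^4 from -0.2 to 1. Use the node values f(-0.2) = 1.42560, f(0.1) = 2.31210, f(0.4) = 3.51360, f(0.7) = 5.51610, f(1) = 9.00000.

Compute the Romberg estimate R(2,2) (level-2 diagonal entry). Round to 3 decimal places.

4.875

R(0,0) (trapezoid, 1 panel, h=1.2000): 6.25536
R(1,0) (trapezoid, 2 panels, h=0.6000): 5.23584
R(2,0) (trapezoid, 4 panels, h=0.3000): 4.96638
R(1,1) = 5.23584 + (5.23584 − 6.25536)/3 = 4.89600
R(2,1) = 4.96638 + (4.96638 − 5.23584)/3 = 4.87656
R(2,2) = 4.87656 + (4.87656 − 4.89600)/15 = 4.87526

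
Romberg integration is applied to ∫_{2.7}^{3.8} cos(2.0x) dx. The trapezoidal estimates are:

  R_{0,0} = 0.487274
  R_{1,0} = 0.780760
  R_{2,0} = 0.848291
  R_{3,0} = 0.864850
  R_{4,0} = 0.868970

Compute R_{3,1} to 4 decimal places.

0.8704

Richardson extrapolation on the trapezoidal column (denominator 4−1=3):
R_{3,1} = 0.864850 + (0.864850 − 0.848291)/3 = 0.870370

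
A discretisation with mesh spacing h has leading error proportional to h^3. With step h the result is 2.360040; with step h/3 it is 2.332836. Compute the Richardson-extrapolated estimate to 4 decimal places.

The leading error scales as h^3; refining by a factor of 3 reduces it by 3^3 = 27.
Extrapolated value = (27·A(h/3) − A(h)) / (27 − 1)
= (27·2.332836 − 2.360040) / 26
= 60.626532 / 26 = 2.331790

2.3318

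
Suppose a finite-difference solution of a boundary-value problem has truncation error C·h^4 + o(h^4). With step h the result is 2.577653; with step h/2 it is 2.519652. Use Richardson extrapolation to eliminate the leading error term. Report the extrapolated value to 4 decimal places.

2.5158

The leading error scales as h^4; refining by a factor of 2 reduces it by 2^4 = 16.
Extrapolated value = (16·A(h/2) − A(h)) / (16 − 1)
= (16·2.519652 − 2.577653) / 15
= 37.736779 / 15 = 2.515785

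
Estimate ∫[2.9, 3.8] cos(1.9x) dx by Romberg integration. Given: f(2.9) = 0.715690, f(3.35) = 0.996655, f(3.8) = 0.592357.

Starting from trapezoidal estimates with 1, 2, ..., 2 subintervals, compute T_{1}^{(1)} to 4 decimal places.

T_{0}^{(0)} (trapezoid, 1 panel, h=0.9000): 0.588621
T_{1}^{(0)} (trapezoid, 2 panels, h=0.4500): 0.742805
T_{1}^{(1)} = 0.742805 + (0.742805 − 0.588621)/3 = 0.794200

0.7942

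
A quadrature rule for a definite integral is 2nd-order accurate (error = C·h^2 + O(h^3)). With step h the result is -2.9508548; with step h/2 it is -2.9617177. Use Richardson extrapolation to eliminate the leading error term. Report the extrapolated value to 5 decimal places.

-2.96534

Extrapolated value = (4·A(h/2) − A(h)) / (4 − 1)
= (4·(-2.9617177) − (-2.9508548)) / 3
= -8.8960160 / 3 = -2.9653387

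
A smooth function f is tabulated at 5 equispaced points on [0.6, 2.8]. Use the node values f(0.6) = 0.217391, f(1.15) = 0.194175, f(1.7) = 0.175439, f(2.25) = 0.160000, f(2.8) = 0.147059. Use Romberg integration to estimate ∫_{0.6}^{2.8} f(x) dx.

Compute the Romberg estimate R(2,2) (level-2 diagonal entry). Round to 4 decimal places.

R(0,0) (trapezoid, 1 panel, h=2.2000): 0.400895
R(1,0) (trapezoid, 2 panels, h=1.1000): 0.393430
R(2,0) (trapezoid, 4 panels, h=0.5500): 0.391511
R(1,1) = 0.393430 + (0.393430 − 0.400895)/3 = 0.390942
R(2,1) = 0.391511 + (0.391511 − 0.393430)/3 = 0.390871
R(2,2) = 0.390871 + (0.390871 − 0.390942)/15 = 0.390866

0.3909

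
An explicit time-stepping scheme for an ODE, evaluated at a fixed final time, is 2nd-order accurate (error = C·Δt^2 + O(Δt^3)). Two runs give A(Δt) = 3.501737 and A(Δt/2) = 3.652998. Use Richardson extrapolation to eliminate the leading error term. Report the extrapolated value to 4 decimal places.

Extrapolated value = (4·A(Δt/2) − A(Δt)) / (4 − 1)
= (4·3.652998 − 3.501737) / 3
= 11.110255 / 3 = 3.703418

3.7034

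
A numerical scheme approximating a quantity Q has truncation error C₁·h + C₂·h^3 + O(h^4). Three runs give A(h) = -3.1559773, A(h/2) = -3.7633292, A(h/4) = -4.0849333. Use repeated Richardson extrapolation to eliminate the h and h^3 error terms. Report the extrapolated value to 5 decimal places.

First eliminate the h term (factor 2^1 = 2):
  B₁ = (2·(-3.7633292) − (-3.1559773))/1 = -4.3706811
  B₂ = (2·(-4.0849333) − (-3.7633292))/1 = -4.4065374
Then eliminate the h^3 term (factor 2^3 = 8):
  (8·(-4.4065374) − (-4.3706811))/7 = -4.4116597

-4.41166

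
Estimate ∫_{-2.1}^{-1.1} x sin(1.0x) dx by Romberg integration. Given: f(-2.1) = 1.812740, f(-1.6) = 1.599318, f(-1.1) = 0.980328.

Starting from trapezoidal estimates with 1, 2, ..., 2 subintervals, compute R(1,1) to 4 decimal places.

R(0,0) (trapezoid, 1 panel, h=1.0000): 1.396534
R(1,0) (trapezoid, 2 panels, h=0.5000): 1.497926
R(1,1) = 1.497926 + (1.497926 − 1.396534)/3 = 1.531723

1.5317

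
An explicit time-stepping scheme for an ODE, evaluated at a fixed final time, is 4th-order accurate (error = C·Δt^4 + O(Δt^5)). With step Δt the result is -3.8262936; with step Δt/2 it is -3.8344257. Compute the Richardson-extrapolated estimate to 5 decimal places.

The leading error scales as Δt^4; refining by a factor of 2 reduces it by 2^4 = 16.
Extrapolated value = (16·A(Δt/2) − A(Δt)) / (16 − 1)
= (16·(-3.8344257) − (-3.8262936)) / 15
= -57.5245176 / 15 = -3.8349678

-3.83497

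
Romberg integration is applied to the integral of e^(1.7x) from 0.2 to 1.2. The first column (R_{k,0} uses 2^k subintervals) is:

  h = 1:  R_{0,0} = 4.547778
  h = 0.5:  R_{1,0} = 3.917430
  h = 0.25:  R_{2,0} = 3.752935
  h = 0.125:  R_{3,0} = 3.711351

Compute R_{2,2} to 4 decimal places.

3.6975

R_{1,1} = (4·3.917430 − 4.547778) / 3 = 3.707314
R_{2,1} = 3.752935 + (3.752935 − 3.917430)/3 = 3.698103
R_{2,2} = 3.698103 + (3.698103 − 3.707314)/15 = 3.697489
(Column j=1 coincides with Simpson's rule on the same nodes.)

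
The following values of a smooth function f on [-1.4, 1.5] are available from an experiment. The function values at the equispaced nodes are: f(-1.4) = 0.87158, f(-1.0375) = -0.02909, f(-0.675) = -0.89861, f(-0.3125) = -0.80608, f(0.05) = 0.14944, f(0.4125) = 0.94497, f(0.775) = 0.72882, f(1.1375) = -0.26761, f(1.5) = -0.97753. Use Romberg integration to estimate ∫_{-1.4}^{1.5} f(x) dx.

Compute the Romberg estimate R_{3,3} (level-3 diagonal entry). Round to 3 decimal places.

R_{0,0} (trapezoid, 1 panel, h=2.9000): -0.15363
R_{1,0} (trapezoid, 2 panels, h=1.4500): 0.13987
R_{2,0} (trapezoid, 4 panels, h=0.7250): -0.05316
R_{3,0} (trapezoid, 8 panels, h=0.3625): -0.08379
R_{1,1} = 0.13987 + (0.13987 − (-0.15363))/3 = 0.23770
R_{2,1} = -0.05316 + (-0.05316 − 0.13987)/3 = -0.11750
R_{3,1} = -0.08379 + (-0.08379 − (-0.05316))/3 = -0.09400
R_{2,2} = -0.11750 + (-0.11750 − 0.23770)/15 = -0.14118
R_{3,2} = -0.09400 + (-0.09400 − (-0.11750))/15 = -0.09243
R_{3,3} = -0.09243 + (-0.09243 − (-0.14118))/63 = -0.09166

-0.092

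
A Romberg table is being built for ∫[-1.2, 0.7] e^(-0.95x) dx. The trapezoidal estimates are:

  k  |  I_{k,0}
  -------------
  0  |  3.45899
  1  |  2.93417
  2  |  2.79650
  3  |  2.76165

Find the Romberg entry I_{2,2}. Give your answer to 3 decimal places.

2.750

Richardson extrapolation on the trapezoidal column (denominator 4−1=3):
I_{1,1} = 2.93417 + (2.93417 − 3.45899)/3 = 2.75923
I_{2,1} = (4·2.79650 − 2.93417) / 3 = 2.75061
I_{2,2} = 2.75061 + (2.75061 − 2.75923)/15 = 2.75004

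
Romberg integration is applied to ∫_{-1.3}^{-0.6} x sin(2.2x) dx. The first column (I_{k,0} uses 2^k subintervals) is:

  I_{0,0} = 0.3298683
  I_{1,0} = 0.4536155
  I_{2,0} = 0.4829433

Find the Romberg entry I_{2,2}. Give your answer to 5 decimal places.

0.49258

I_{1,1} = 0.4536155 + (0.4536155 − 0.3298683)/3 = 0.4948646
I_{2,1} = 0.4829433 + (0.4829433 − 0.4536155)/3 = 0.4927192
I_{2,2} = (16·0.4927192 − 0.4948646) / 15 = 0.4925762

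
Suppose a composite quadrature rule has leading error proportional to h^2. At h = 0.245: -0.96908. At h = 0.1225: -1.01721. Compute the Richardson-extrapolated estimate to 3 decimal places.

Extrapolated value = (4·A(h/2) − A(h)) / (4 − 1)
= (4·(-1.01721) − (-0.96908)) / 3
= -3.09976 / 3 = -1.03325

-1.033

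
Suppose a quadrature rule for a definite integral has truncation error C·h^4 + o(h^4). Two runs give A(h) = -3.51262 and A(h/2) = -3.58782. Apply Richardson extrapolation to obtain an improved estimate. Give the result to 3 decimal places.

-3.593

The leading error scales as h^4; refining by a factor of 2 reduces it by 2^4 = 16.
Extrapolated value = (16·A(h/2) − A(h)) / (16 − 1)
= (16·(-3.58782) − (-3.51262)) / 15
= -53.89250 / 15 = -3.59283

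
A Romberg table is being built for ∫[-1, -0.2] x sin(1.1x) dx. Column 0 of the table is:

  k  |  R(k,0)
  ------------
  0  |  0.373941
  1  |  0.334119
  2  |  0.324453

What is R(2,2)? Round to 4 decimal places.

0.3213

Richardson extrapolation on the trapezoidal column (denominator 4−1=3):
R(1,1) = 0.334119 + (0.334119 − 0.373941)/3 = 0.320845
R(2,1) = 0.324453 + (0.324453 − 0.334119)/3 = 0.321231
R(2,2) = 0.321231 + (0.321231 − 0.320845)/15 = 0.321257
(Column j=1 coincides with Simpson's rule on the same nodes.)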